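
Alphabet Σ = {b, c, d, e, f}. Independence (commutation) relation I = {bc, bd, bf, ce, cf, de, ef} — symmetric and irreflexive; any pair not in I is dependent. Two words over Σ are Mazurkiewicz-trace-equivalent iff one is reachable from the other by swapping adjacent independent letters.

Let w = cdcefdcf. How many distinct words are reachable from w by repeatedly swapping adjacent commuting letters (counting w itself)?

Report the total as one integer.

0(c) covers ∅
1(d) covers 0:c
2(c) covers 1:d
3(e) covers ∅
4(f) covers 1:d
5(d) covers 2:c, 4:f
6(c) covers 5:d
7(f) covers 5:d
floor of heap: 0:c, 3:e
completions by unplaced set U, small U first (add the entries for U minus each lowest piece of U):
  |U|=1: {3}:1  {6}:1  {7}:1
  |U|=2: {3,6}:2  {3,7}:2  {6,7}:2
  |U|=3: {3,6,7}:6  {5,6,7}:2
  |U|=4: {2,5,6,7}:2  {3,5,6,7}:8  {4,5,6,7}:2
  |U|=5: {2,3,5,6,7}:10  {2,4,5,6,7}:4  {3,4,5,6,7}:10
  |U|=6: {1,2,4,5,6,7}:4  {2,3,4,5,6,7}:24
  start at 0(c): 28
  start at 3(e): 4
sum over floor = 32

32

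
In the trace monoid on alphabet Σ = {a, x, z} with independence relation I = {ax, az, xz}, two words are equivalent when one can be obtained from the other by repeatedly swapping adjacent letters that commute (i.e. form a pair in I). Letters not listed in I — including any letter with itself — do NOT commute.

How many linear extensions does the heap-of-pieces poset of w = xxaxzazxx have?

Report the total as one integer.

756

drop 0:x onto floor
drop 1:x onto {0:x}
drop 2:a onto floor
drop 3:x onto {1:x}
drop 4:z onto floor
drop 5:a onto {2:a}
drop 6:z onto {4:z}
drop 7:x onto {3:x}
drop 8:x onto {7:x}
ground layer = {0:x, 2:a, 4:z}
drop-orders for the pieces not yet dropped (sum over which currently-grounded one goes next):
  1 to go: {5} 1  {6} 1  {8} 1
  2 to go: {2,5} 1  {4,6} 1  {5,6} 2  {5,8} 2  {6,8} 2  {7,8} 1
  3 to go: {2,5,6} 3  {2,5,8} 3  {3,7,8} 1  {4,5,6} 3  {4,6,8} 3  {5,6,8} 6  {5,7,8} 3  {6,7,8} 3
  4 to go: {1,3,7,8} 1  {2,4,5,6} 6  {2,5,6,8} 12  {2,5,7,8} 6  {3,5,7,8} 4  {3,6,7,8} 4  {4,5,6,8} 12  {4,6,7,8} 6  {5,6,7,8} 12
  5 to go: {0,1,3,7,8} 1  {1,3,5,7,8} 5  {1,3,6,7,8} 5  {2,3,5,7,8} 10  {2,4,5,6,8} 30  {2,5,6,7,8} 30  {3,4,6,7,8} 10  {3,5,6,7,8} 20  {4,5,6,7,8} 30
  6 to go: {0,1,3,5,7,8} 6  {0,1,3,6,7,8} 6  {1,2,3,5,7,8} 15  {1,3,4,6,7,8} 15  {1,3,5,6,7,8} 30  {2,3,5,6,7,8} 60  {2,4,5,6,7,8} 90  {3,4,5,6,7,8} 60
  7 to go: {0,1,2,3,5,7,8} 21  {0,1,3,4,6,7,8} 21  {0,1,3,5,6,7,8} 42  {1,2,3,5,6,7,8} 105  {1,3,4,5,6,7,8} 105  {2,3,4,5,6,7,8} 210
  if 0:x drops first: 420 orders
  if 2:a drops first: 168 orders
  if 4:z drops first: 168 orders
heap linearizations: 756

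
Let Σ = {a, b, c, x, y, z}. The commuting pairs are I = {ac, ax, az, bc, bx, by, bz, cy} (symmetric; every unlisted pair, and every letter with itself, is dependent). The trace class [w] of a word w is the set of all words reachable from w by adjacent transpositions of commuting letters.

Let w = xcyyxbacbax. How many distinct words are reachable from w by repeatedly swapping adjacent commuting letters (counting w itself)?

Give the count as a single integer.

405

piece 0:x — minimal
piece 1:c rests on {0:x}
piece 2:y rests on {0:x}
piece 3:y rests on {2:y}
piece 4:x rests on {1:c, 3:y}
piece 5:b — minimal
piece 6:a rests on {3:y, 5:b}
piece 7:c rests on {4:x}
piece 8:b rests on {6:a}
piece 9:a rests on {8:b}
piece 10:x rests on {7:c}
minimal pieces: {0:x, 5:b}
ways to finish when only these pieces remain (= sum over removing one remaining piece with nothing left below it):
  1 left: {9}→1  {10}→1
  2 left: {7,10}→1  {8,9}→1  {9,10}→2
  3 left: {4,7,10}→1  {6,8,9}→1  {7,9,10}→3  {8,9,10}→3
  4 left: {1,4,7,10}→1  {4,7,9,10}→4  {5,6,8,9}→1  {6,8,9,10}→4  {7,8,9,10}→6
  5 left: {1,4,7,9,10}→5  {4,7,8,9,10}→10  {5,6,8,9,10}→5  {6,7,8,9,10}→10
  6 left: {1,4,7,8,9,10}→15  {4,6,7,8,9,10}→20  {5,6,7,8,9,10}→15
  7 left: {1,4,6,7,8,9,10}→35  {3,4,6,7,8,9,10}→20  {4,5,6,7,8,9,10}→35
  8 left: {1,3,4,6,7,8,9,10}→55  {1,4,5,6,7,8,9,10}→70  {2,3,4,6,7,8,9,10}→20  {3,4,5,6,7,8,9,10}→55
  9 left: {1,2,3,4,6,7,8,9,10}→75  {1,3,4,5,6,7,8,9,10}→180  {2,3,4,5,6,7,8,9,10}→75
  placing 0:x first → 330 extensions
  placing 5:b first → 75 extensions
total linear extensions = 405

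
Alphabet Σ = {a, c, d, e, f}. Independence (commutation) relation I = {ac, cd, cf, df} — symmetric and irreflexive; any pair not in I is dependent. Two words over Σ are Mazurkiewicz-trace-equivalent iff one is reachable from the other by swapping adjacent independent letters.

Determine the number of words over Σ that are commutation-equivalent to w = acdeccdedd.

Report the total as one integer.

#0=a has no predecessor
#1=c has no predecessor
#2=d depends on [0:a]
#3=e depends on [1:c, 2:d]
#4=c depends on [3:e]
#5=c depends on [4:c]
#6=d depends on [3:e]
#7=e depends on [5:c, 6:d]
#8=d depends on [7:e]
#9=d depends on [8:d]
sources: [0:a, 1:c]
N(rest) = Σ N(rest − s) over sources s of rest; N(one piece) = 1:
  size 1 → [9]=1
  size 2 → [8,9]=1
  size 3 → [7,8,9]=1
  size 4 → [5,7,8,9]=1  [6,7,8,9]=1
  size 5 → [4,5,7,8,9]=1  [5,6,7,8,9]=2
  size 6 → [4,5,6,7,8,9]=3
  size 7 → [3,4,5,6,7,8,9]=3
  size 8 → [1,3,4,5,6,7,8,9]=3  [2,3,4,5,6,7,8,9]=3
  first=0(a) contributes 6
  first=1(c) contributes 3
|[w]| = 9

9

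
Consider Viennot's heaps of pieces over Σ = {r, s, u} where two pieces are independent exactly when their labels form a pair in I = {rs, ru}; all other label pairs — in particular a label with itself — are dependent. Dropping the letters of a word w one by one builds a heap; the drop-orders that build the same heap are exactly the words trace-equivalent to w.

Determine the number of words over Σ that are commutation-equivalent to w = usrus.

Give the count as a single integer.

#0=u has no predecessor
#1=s depends on [0:u]
#2=r has no predecessor
#3=u depends on [1:s]
#4=s depends on [3:u]
sources: [0:u, 2:r]
N(rest) = Σ N(rest − s) over sources s of rest; N(one piece) = 1:
  size 1 → [2]=1  [4]=1
  size 2 → [2,4]=2  [3,4]=1
  size 3 → [1,3,4]=1  [2,3,4]=3
  first=0(u) contributes 4
  first=2(r) contributes 1
|[w]| = 5

5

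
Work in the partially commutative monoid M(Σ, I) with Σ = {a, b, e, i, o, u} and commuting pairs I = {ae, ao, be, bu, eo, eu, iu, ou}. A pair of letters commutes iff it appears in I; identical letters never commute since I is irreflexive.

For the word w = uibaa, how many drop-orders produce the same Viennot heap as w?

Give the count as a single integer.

3

piece 0:u — minimal
piece 1:i — minimal
piece 2:b rests on {1:i}
piece 3:a rests on {0:u, 2:b}
piece 4:a rests on {3:a}
minimal pieces: {0:u, 1:i}
ways to finish when only these pieces remain (= sum over removing one remaining piece with nothing left below it):
  1 left: {4}→1
  2 left: {3,4}→1
  3 left: {0,3,4}→1  {2,3,4}→1
  placing 0:u first → 1 extensions
  placing 1:i first → 2 extensions
total linear extensions = 3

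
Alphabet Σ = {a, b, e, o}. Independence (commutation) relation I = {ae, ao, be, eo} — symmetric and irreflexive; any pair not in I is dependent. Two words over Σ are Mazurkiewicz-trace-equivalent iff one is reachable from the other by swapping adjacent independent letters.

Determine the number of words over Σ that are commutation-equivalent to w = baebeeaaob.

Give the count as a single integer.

360

drop 0:b onto floor
drop 1:a onto {0:b}
drop 2:e onto floor
drop 3:b onto {1:a}
drop 4:e onto {2:e}
drop 5:e onto {4:e}
drop 6:a onto {3:b}
drop 7:a onto {6:a}
drop 8:o onto {3:b}
drop 9:b onto {7:a, 8:o}
ground layer = {0:b, 2:e}
drop-orders for the pieces not yet dropped (sum over which currently-grounded one goes next):
  1 to go: {5} 1  {9} 1
  2 to go: {4,5} 1  {5,9} 2  {7,9} 1  {8,9} 1
  3 to go: {2,4,5} 1  {4,5,9} 3  {5,7,9} 3  {5,8,9} 3  {6,7,9} 1  {7,8,9} 2
  4 to go: {2,4,5,9} 4  {4,5,7,9} 6  {4,5,8,9} 6  {5,6,7,9} 4  {5,7,8,9} 8  {6,7,8,9} 3
  5 to go: {2,4,5,7,9} 10  {2,4,5,8,9} 10  {3,6,7,8,9} 3  {4,5,6,7,9} 10  {4,5,7,8,9} 20  {5,6,7,8,9} 15
  6 to go: {1,3,6,7,8,9} 3  {2,4,5,6,7,9} 20  {2,4,5,7,8,9} 40  {3,5,6,7,8,9} 18  {4,5,6,7,8,9} 45
  7 to go: {0,1,3,6,7,8,9} 3  {1,3,5,6,7,8,9} 21  {2,4,5,6,7,8,9} 105  {3,4,5,6,7,8,9} 63
  8 to go: {0,1,3,5,6,7,8,9} 24  {1,3,4,5,6,7,8,9} 84  {2,3,4,5,6,7,8,9} 168
  if 0:b drops first: 252 orders
  if 2:e drops first: 108 orders
heap linearizations: 360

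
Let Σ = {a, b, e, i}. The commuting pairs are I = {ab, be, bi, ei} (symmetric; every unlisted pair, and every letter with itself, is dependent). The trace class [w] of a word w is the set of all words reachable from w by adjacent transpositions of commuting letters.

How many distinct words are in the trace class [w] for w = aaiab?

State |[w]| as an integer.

drop 0:a onto floor
drop 1:a onto {0:a}
drop 2:i onto {1:a}
drop 3:a onto {2:i}
drop 4:b onto floor
ground layer = {0:a, 4:b}
drop-orders for the pieces not yet dropped (sum over which currently-grounded one goes next):
  1 to go: {3} 1  {4} 1
  2 to go: {2,3} 1  {3,4} 2
  3 to go: {1,2,3} 1  {2,3,4} 3
  if 0:a drops first: 4 orders
  if 4:b drops first: 1 orders
heap linearizations: 5

5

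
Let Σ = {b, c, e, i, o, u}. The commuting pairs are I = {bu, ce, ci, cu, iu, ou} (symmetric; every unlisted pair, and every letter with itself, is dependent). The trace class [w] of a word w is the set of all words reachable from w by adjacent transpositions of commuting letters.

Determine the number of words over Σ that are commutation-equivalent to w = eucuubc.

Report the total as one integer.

#0=e has no predecessor
#1=u depends on [0:e]
#2=c has no predecessor
#3=u depends on [1:u]
#4=u depends on [3:u]
#5=b depends on [0:e, 2:c]
#6=c depends on [5:b]
sources: [0:e, 2:c]
N(rest) = Σ N(rest − s) over sources s of rest; N(one piece) = 1:
  size 1 → [4]=1  [6]=1
  size 2 → [3,4]=1  [4,6]=2  [5,6]=1
  size 3 → [1,3,4]=1  [2,5,6]=1  [3,4,6]=3  [4,5,6]=3
  size 4 → [1,3,4,6]=4  [2,4,5,6]=4  [3,4,5,6]=6
  size 5 → [1,3,4,5,6]=10  [2,3,4,5,6]=10
  first=0(e) contributes 20
  first=2(c) contributes 10
|[w]| = 30

30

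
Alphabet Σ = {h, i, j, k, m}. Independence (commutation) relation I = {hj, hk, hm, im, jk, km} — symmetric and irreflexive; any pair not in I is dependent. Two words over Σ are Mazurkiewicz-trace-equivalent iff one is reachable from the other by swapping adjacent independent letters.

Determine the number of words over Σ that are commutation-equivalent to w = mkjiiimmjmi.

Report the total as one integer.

0(m) covers ∅
1(k) covers ∅
2(j) covers 0:m
3(i) covers 1:k, 2:j
4(i) covers 3:i
5(i) covers 4:i
6(m) covers 2:j
7(m) covers 6:m
8(j) covers 5:i, 7:m
9(m) covers 8:j
10(i) covers 8:j
floor of heap: 0:m, 1:k
completions by unplaced set U, small U first (add the entries for U minus each lowest piece of U):
  |U|=1: {9}:1  {10}:1
  |U|=2: {9,10}:2
  |U|=3: {8,9,10}:2
  |U|=4: {5,8,9,10}:2  {7,8,9,10}:2
  |U|=5: {4,5,8,9,10}:2  {5,7,8,9,10}:4  {6,7,8,9,10}:2
  |U|=6: {3,4,5,8,9,10}:2  {4,5,7,8,9,10}:6  {5,6,7,8,9,10}:6
  |U|=7: {1,3,4,5,8,9,10}:2  {3,4,5,7,8,9,10}:8  {4,5,6,7,8,9,10}:12
  |U|=8: {1,3,4,5,7,8,9,10}:10  {3,4,5,6,7,8,9,10}:20
  |U|=9: {1,3,4,5,6,7,8,9,10}:30  {2,3,4,5,6,7,8,9,10}:20
  start at 0(m): 50
  start at 1(k): 20
sum over floor = 70

70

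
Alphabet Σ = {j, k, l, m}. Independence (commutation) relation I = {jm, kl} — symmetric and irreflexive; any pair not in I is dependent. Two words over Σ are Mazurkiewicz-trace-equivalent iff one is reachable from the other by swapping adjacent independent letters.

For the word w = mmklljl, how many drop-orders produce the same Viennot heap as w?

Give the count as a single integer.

drop 0:m onto floor
drop 1:m onto {0:m}
drop 2:k onto {1:m}
drop 3:l onto {1:m}
drop 4:l onto {3:l}
drop 5:j onto {2:k, 4:l}
drop 6:l onto {5:j}
ground layer = {0:m}
drop-orders for the pieces not yet dropped (sum over which currently-grounded one goes next):
  1 to go: {6} 1
  2 to go: {5,6} 1
  3 to go: {2,5,6} 1  {4,5,6} 1
  4 to go: {2,4,5,6} 2  {3,4,5,6} 1
  5 to go: {2,3,4,5,6} 3
  if 0:m drops first: 3 orders

3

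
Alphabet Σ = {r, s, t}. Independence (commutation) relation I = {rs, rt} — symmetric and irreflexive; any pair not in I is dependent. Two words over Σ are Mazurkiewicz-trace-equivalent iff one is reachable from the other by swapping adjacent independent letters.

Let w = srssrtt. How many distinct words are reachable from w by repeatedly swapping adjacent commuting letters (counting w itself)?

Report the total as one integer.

21

0(s) covers ∅
1(r) covers ∅
2(s) covers 0:s
3(s) covers 2:s
4(r) covers 1:r
5(t) covers 3:s
6(t) covers 5:t
floor of heap: 0:s, 1:r
completions by unplaced set U, small U first (add the entries for U minus each lowest piece of U):
  |U|=1: {4}:1  {6}:1
  |U|=2: {1,4}:1  {4,6}:2  {5,6}:1
  |U|=3: {1,4,6}:3  {3,5,6}:1  {4,5,6}:3
  |U|=4: {1,4,5,6}:6  {2,3,5,6}:1  {3,4,5,6}:4
  |U|=5: {0,2,3,5,6}:1  {1,3,4,5,6}:10  {2,3,4,5,6}:5
  start at 0(s): 15
  start at 1(r): 6
sum over floor = 21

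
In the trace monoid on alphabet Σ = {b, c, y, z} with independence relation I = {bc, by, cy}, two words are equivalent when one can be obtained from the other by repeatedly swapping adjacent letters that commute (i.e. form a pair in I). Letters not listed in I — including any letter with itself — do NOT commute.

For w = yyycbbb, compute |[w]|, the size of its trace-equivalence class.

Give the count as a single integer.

piece 0:y — minimal
piece 1:y rests on {0:y}
piece 2:y rests on {1:y}
piece 3:c — minimal
piece 4:b — minimal
piece 5:b rests on {4:b}
piece 6:b rests on {5:b}
minimal pieces: {0:y, 3:c, 4:b}
ways to finish when only these pieces remain (= sum over removing one remaining piece with nothing left below it):
  1 left: {2}→1  {3}→1  {6}→1
  2 left: {1,2}→1  {2,3}→2  {2,6}→2  {3,6}→2  {5,6}→1
  3 left: {0,1,2}→1  {1,2,3}→3  {1,2,6}→3  {2,3,6}→6  {2,5,6}→3  {3,5,6}→3  {4,5,6}→1
  4 left: {0,1,2,3}→4  {0,1,2,6}→4  {1,2,3,6}→12  {1,2,5,6}→6  {2,3,5,6}→12  {2,4,5,6}→4  {3,4,5,6}→4
  5 left: {0,1,2,3,6}→20  {0,1,2,5,6}→10  {1,2,3,5,6}→30  {1,2,4,5,6}→10  {2,3,4,5,6}→20
  placing 0:y first → 60 extensions
  placing 3:c first → 20 extensions
  placing 4:b first → 60 extensions
total linear extensions = 140

140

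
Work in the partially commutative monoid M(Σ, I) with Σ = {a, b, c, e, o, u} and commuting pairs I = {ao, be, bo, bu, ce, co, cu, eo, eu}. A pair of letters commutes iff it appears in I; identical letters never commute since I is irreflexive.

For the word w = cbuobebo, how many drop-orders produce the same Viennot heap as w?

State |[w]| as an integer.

280

drop 0:c onto floor
drop 1:b onto {0:c}
drop 2:u onto floor
drop 3:o onto {2:u}
drop 4:b onto {1:b}
drop 5:e onto floor
drop 6:b onto {4:b}
drop 7:o onto {3:o}
ground layer = {0:c, 2:u, 5:e}
drop-orders for the pieces not yet dropped (sum over which currently-grounded one goes next):
  1 to go: {5} 1  {6} 1  {7} 1
  2 to go: {3,7} 1  {4,6} 1  {5,6} 2  {5,7} 2  {6,7} 2
  3 to go: {1,4,6} 1  {2,3,7} 1  {3,5,7} 3  {3,6,7} 3  {4,5,6} 3  {4,6,7} 3  {5,6,7} 6
  4 to go: {0,1,4,6} 1  {1,4,5,6} 4  {1,4,6,7} 4  {2,3,5,7} 4  {2,3,6,7} 4  {3,4,6,7} 6  {3,5,6,7} 12  {4,5,6,7} 12
  5 to go: {0,1,4,5,6} 5  {0,1,4,6,7} 5  {1,3,4,6,7} 10  {1,4,5,6,7} 20  {2,3,4,6,7} 10  {2,3,5,6,7} 20  {3,4,5,6,7} 30
  6 to go: {0,1,3,4,6,7} 15  {0,1,4,5,6,7} 30  {1,2,3,4,6,7} 20  {1,3,4,5,6,7} 60  {2,3,4,5,6,7} 60
  if 0:c drops first: 140 orders
  if 2:u drops first: 105 orders
  if 5:e drops first: 35 orders
heap linearizations: 280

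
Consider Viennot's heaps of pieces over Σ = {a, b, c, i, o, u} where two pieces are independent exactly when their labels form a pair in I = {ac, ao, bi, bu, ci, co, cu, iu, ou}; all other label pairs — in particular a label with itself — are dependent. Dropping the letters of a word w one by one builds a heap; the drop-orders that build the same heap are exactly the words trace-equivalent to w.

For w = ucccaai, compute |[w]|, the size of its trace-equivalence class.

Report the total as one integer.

piece 0:u — minimal
piece 1:c — minimal
piece 2:c rests on {1:c}
piece 3:c rests on {2:c}
piece 4:a rests on {0:u}
piece 5:a rests on {4:a}
piece 6:i rests on {5:a}
minimal pieces: {0:u, 1:c}
ways to finish when only these pieces remain (= sum over removing one remaining piece with nothing left below it):
  1 left: {3}→1  {6}→1
  2 left: {2,3}→1  {3,6}→2  {5,6}→1
  3 left: {1,2,3}→1  {2,3,6}→3  {3,5,6}→3  {4,5,6}→1
  4 left: {0,4,5,6}→1  {1,2,3,6}→4  {2,3,5,6}→6  {3,4,5,6}→4
  5 left: {0,3,4,5,6}→5  {1,2,3,5,6}→10  {2,3,4,5,6}→10
  placing 0:u first → 20 extensions
  placing 1:c first → 15 extensions
total linear extensions = 35

35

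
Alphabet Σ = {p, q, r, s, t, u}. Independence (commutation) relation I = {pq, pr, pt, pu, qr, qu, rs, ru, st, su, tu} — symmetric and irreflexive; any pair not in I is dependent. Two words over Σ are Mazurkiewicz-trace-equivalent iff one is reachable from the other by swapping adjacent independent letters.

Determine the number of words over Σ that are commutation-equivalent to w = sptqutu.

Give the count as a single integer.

drop 0:s onto floor
drop 1:p onto {0:s}
drop 2:t onto floor
drop 3:q onto {0:s, 2:t}
drop 4:u onto floor
drop 5:t onto {3:q}
drop 6:u onto {4:u}
ground layer = {0:s, 2:t, 4:u}
drop-orders for the pieces not yet dropped (sum over which currently-grounded one goes next):
  1 to go: {1} 1  {5} 1  {6} 1
  2 to go: {1,5} 2  {1,6} 2  {3,5} 1  {4,6} 1  {5,6} 2
  3 to go: {1,3,5} 3  {1,4,6} 3  {1,5,6} 6  {2,3,5} 1  {3,5,6} 3  {4,5,6} 3
  4 to go: {0,1,3,5} 3  {1,2,3,5} 4  {1,3,5,6} 12  {1,4,5,6} 12  {2,3,5,6} 4  {3,4,5,6} 6
  5 to go: {0,1,2,3,5} 7  {0,1,3,5,6} 15  {1,2,3,5,6} 20  {1,3,4,5,6} 30  {2,3,4,5,6} 10
  if 0:s drops first: 60 orders
  if 2:t drops first: 45 orders
  if 4:u drops first: 42 orders
heap linearizations: 147

147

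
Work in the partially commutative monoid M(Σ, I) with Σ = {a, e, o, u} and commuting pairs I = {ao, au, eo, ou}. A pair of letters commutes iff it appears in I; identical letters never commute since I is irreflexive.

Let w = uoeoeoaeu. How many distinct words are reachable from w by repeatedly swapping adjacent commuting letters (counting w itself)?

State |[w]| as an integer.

0(u) covers ∅
1(o) covers ∅
2(e) covers 0:u
3(o) covers 1:o
4(e) covers 2:e
5(o) covers 3:o
6(a) covers 4:e
7(e) covers 6:a
8(u) covers 7:e
floor of heap: 0:u, 1:o
completions by unplaced set U, small U first (add the entries for U minus each lowest piece of U):
  |U|=1: {5}:1  {8}:1
  |U|=2: {3,5}:1  {5,8}:2  {7,8}:1
  |U|=3: {1,3,5}:1  {3,5,8}:3  {5,7,8}:3  {6,7,8}:1
  |U|=4: {1,3,5,8}:4  {3,5,7,8}:6  {4,6,7,8}:1  {5,6,7,8}:4
  |U|=5: {1,3,5,7,8}:10  {2,4,6,7,8}:1  {3,5,6,7,8}:10  {4,5,6,7,8}:5
  |U|=6: {0,2,4,6,7,8}:1  {1,3,5,6,7,8}:20  {2,4,5,6,7,8}:6  {3,4,5,6,7,8}:15
  |U|=7: {0,2,4,5,6,7,8}:7  {1,3,4,5,6,7,8}:35  {2,3,4,5,6,7,8}:21
  start at 0(u): 56
  start at 1(o): 28
sum over floor = 84

84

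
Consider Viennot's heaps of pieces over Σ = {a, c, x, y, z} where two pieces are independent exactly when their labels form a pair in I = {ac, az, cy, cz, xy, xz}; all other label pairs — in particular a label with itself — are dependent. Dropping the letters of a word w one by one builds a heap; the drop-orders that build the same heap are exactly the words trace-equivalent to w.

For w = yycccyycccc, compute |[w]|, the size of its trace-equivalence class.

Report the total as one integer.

330

piece 0:y — minimal
piece 1:y rests on {0:y}
piece 2:c — minimal
piece 3:c rests on {2:c}
piece 4:c rests on {3:c}
piece 5:y rests on {1:y}
piece 6:y rests on {5:y}
piece 7:c rests on {4:c}
piece 8:c rests on {7:c}
piece 9:c rests on {8:c}
piece 10:c rests on {9:c}
minimal pieces: {0:y, 2:c}
ways to finish when only these pieces remain (= sum over removing one remaining piece with nothing left below it):
  1 left: {6}→1  {10}→1
  2 left: {5,6}→1  {6,10}→2  {9,10}→1
  3 left: {1,5,6}→1  {5,6,10}→3  {6,9,10}→3  {8,9,10}→1
  4 left: {0,1,5,6}→1  {1,5,6,10}→4  {5,6,9,10}→6  {6,8,9,10}→4  {7,8,9,10}→1
  5 left: {0,1,5,6,10}→5  {1,5,6,9,10}→10  {4,7,8,9,10}→1  {5,6,8,9,10}→10  {6,7,8,9,10}→5
  6 left: {0,1,5,6,9,10}→15  {1,5,6,8,9,10}→20  {3,4,7,8,9,10}→1  {4,6,7,8,9,10}→6  {5,6,7,8,9,10}→15
  7 left: {0,1,5,6,8,9,10}→35  {1,5,6,7,8,9,10}→35  {2,3,4,7,8,9,10}→1  {3,4,6,7,8,9,10}→7  {4,5,6,7,8,9,10}→21
  8 left: {0,1,5,6,7,8,9,10}→70  {1,4,5,6,7,8,9,10}→56  {2,3,4,6,7,8,9,10}→8  {3,4,5,6,7,8,9,10}→28
  9 left: {0,1,4,5,6,7,8,9,10}→126  {1,3,4,5,6,7,8,9,10}→84  {2,3,4,5,6,7,8,9,10}→36
  placing 0:y first → 120 extensions
  placing 2:c first → 210 extensions
total linear extensions = 330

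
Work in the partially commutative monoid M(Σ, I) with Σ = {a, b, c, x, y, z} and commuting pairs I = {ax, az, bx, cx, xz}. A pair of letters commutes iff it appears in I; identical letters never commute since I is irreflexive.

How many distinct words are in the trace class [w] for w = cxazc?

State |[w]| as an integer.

10

#0=c has no predecessor
#1=x has no predecessor
#2=a depends on [0:c]
#3=z depends on [0:c]
#4=c depends on [2:a, 3:z]
sources: [0:c, 1:x]
N(rest) = Σ N(rest − s) over sources s of rest; N(one piece) = 1:
  size 1 → [1]=1  [4]=1
  size 2 → [1,4]=2  [2,4]=1  [3,4]=1
  size 3 → [1,2,4]=3  [1,3,4]=3  [2,3,4]=2
  first=0(c) contributes 8
  first=1(x) contributes 2
|[w]| = 10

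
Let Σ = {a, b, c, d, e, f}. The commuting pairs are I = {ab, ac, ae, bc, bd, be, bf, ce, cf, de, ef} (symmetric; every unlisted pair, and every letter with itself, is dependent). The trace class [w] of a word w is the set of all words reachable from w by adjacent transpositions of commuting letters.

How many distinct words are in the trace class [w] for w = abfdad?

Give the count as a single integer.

#0=a has no predecessor
#1=b has no predecessor
#2=f depends on [0:a]
#3=d depends on [2:f]
#4=a depends on [3:d]
#5=d depends on [4:a]
sources: [0:a, 1:b]
N(rest) = Σ N(rest − s) over sources s of rest; N(one piece) = 1:
  size 1 → [1]=1  [5]=1
  size 2 → [1,5]=2  [4,5]=1
  size 3 → [1,4,5]=3  [3,4,5]=1
  size 4 → [1,3,4,5]=4  [2,3,4,5]=1
  first=0(a) contributes 5
  first=1(b) contributes 1
|[w]| = 6

6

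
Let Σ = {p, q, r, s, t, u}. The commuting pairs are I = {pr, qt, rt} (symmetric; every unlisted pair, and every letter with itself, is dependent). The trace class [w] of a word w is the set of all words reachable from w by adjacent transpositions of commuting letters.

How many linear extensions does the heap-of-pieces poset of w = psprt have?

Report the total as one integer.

0(p) covers ∅
1(s) covers 0:p
2(p) covers 1:s
3(r) covers 1:s
4(t) covers 2:p
floor of heap: 0:p
completions by unplaced set U, small U first (add the entries for U minus each lowest piece of U):
  |U|=1: {3}:1  {4}:1
  |U|=2: {2,4}:1  {3,4}:2
  |U|=3: {2,3,4}:3
  start at 0(p): 3

3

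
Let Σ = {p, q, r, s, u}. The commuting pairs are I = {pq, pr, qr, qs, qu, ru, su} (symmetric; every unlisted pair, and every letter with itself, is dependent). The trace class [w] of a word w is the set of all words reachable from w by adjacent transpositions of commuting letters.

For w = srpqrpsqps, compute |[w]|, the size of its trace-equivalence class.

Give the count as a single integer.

270

drop 0:s onto floor
drop 1:r onto {0:s}
drop 2:p onto {0:s}
drop 3:q onto floor
drop 4:r onto {1:r}
drop 5:p onto {2:p}
drop 6:s onto {4:r, 5:p}
drop 7:q onto {3:q}
drop 8:p onto {6:s}
drop 9:s onto {8:p}
ground layer = {0:s, 3:q}
drop-orders for the pieces not yet dropped (sum over which currently-grounded one goes next):
  1 to go: {7} 1  {9} 1
  2 to go: {3,7} 1  {7,9} 2  {8,9} 1
  3 to go: {3,7,9} 3  {6,8,9} 1  {7,8,9} 3
  4 to go: {3,7,8,9} 6  {4,6,8,9} 1  {5,6,8,9} 1  {6,7,8,9} 4
  5 to go: {1,4,6,8,9} 1  {2,5,6,8,9} 1  {3,6,7,8,9} 10  {4,5,6,8,9} 2  {4,6,7,8,9} 5  {5,6,7,8,9} 5
  6 to go: {1,4,5,6,8,9} 3  {1,4,6,7,8,9} 6  {2,4,5,6,8,9} 3  {2,5,6,7,8,9} 6  {3,4,6,7,8,9} 15  {3,5,6,7,8,9} 15  {4,5,6,7,8,9} 12
  7 to go: {1,2,4,5,6,8,9} 6  {1,3,4,6,7,8,9} 21  {1,4,5,6,7,8,9} 21  {2,3,5,6,7,8,9} 21  {2,4,5,6,7,8,9} 21  {3,4,5,6,7,8,9} 42
  8 to go: {0,1,2,4,5,6,8,9} 6  {1,2,4,5,6,7,8,9} 48  {1,3,4,5,6,7,8,9} 84  {2,3,4,5,6,7,8,9} 84
  if 0:s drops first: 216 orders
  if 3:q drops first: 54 orders
heap linearizations: 270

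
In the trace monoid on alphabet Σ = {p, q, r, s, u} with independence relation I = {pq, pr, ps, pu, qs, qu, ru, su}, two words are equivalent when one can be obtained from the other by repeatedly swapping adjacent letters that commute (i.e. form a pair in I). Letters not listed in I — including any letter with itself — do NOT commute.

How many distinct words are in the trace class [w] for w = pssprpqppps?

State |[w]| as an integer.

drop 0:p onto floor
drop 1:s onto floor
drop 2:s onto {1:s}
drop 3:p onto {0:p}
drop 4:r onto {2:s}
drop 5:p onto {3:p}
drop 6:q onto {4:r}
drop 7:p onto {5:p}
drop 8:p onto {7:p}
drop 9:p onto {8:p}
drop 10:s onto {4:r}
ground layer = {0:p, 1:s}
drop-orders for the pieces not yet dropped (sum over which currently-grounded one goes next):
  1 to go: {6} 1  {9} 1  {10} 1
  2 to go: {6,9} 2  {6,10} 2  {8,9} 1  {9,10} 2
  3 to go: {4,6,10} 2  {6,8,9} 3  {6,9,10} 6  {7,8,9} 1  {8,9,10} 3
  4 to go: {2,4,6,10} 2  {4,6,9,10} 8  {5,7,8,9} 1  {6,7,8,9} 4  {6,8,9,10} 12  {7,8,9,10} 4
  5 to go: {1,2,4,6,10} 2  {2,4,6,9,10} 10  {3,5,7,8,9} 1  {4,6,8,9,10} 20  {5,6,7,8,9} 5  {5,7,8,9,10} 5  {6,7,8,9,10} 20
  6 to go: {0,3,5,7,8,9} 1  {1,2,4,6,9,10} 12  {2,4,6,8,9,10} 30  {3,5,6,7,8,9} 6  {3,5,7,8,9,10} 6  {4,6,7,8,9,10} 40  {5,6,7,8,9,10} 30
  7 to go: {0,3,5,6,7,8,9} 7  {0,3,5,7,8,9,10} 7  {1,2,4,6,8,9,10} 42  {2,4,6,7,8,9,10} 70  {3,5,6,7,8,9,10} 42  {4,5,6,7,8,9,10} 70
  8 to go: {0,3,5,6,7,8,9,10} 56  {1,2,4,6,7,8,9,10} 112  {2,4,5,6,7,8,9,10} 140  {3,4,5,6,7,8,9,10} 112
  9 to go: {0,3,4,5,6,7,8,9,10} 168  {1,2,4,5,6,7,8,9,10} 252  {2,3,4,5,6,7,8,9,10} 252
  if 0:p drops first: 504 orders
  if 1:s drops first: 420 orders
heap linearizations: 924

924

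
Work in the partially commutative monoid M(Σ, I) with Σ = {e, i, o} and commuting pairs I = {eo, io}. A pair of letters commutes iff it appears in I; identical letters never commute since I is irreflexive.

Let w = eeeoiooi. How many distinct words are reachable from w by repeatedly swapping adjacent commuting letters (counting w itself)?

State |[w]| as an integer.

piece 0:e — minimal
piece 1:e rests on {0:e}
piece 2:e rests on {1:e}
piece 3:o — minimal
piece 4:i rests on {2:e}
piece 5:o rests on {3:o}
piece 6:o rests on {5:o}
piece 7:i rests on {4:i}
minimal pieces: {0:e, 3:o}
ways to finish when only these pieces remain (= sum over removing one remaining piece with nothing left below it):
  1 left: {6}→1  {7}→1
  2 left: {4,7}→1  {5,6}→1  {6,7}→2
  3 left: {2,4,7}→1  {3,5,6}→1  {4,6,7}→3  {5,6,7}→3
  4 left: {1,2,4,7}→1  {2,4,6,7}→4  {3,5,6,7}→4  {4,5,6,7}→6
  5 left: {0,1,2,4,7}→1  {1,2,4,6,7}→5  {2,4,5,6,7}→10  {3,4,5,6,7}→10
  6 left: {0,1,2,4,6,7}→6  {1,2,4,5,6,7}→15  {2,3,4,5,6,7}→20
  placing 0:e first → 35 extensions
  placing 3:o first → 21 extensions
total linear extensions = 56

56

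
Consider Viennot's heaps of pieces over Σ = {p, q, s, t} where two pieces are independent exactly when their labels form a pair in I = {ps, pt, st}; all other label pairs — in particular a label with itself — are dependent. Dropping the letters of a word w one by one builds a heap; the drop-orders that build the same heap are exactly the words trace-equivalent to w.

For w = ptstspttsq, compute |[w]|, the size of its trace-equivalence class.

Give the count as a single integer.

1260

#0=p has no predecessor
#1=t has no predecessor
#2=s has no predecessor
#3=t depends on [1:t]
#4=s depends on [2:s]
#5=p depends on [0:p]
#6=t depends on [3:t]
#7=t depends on [6:t]
#8=s depends on [4:s]
#9=q depends on [5:p, 7:t, 8:s]
sources: [0:p, 1:t, 2:s]
N(rest) = Σ N(rest − s) over sources s of rest; N(one piece) = 1:
  size 1 → [9]=1
  size 2 → [5,9]=1  [7,9]=1  [8,9]=1
  size 3 → [0,5,9]=1  [4,8,9]=1  [5,7,9]=2  [5,8,9]=2  [6,7,9]=1  [7,8,9]=2
  size 4 → [0,5,7,9]=3  [0,5,8,9]=3  [2,4,8,9]=1  [3,6,7,9]=1  [4,5,8,9]=3  [4,7,8,9]=3  [5,6,7,9]=3  [5,7,8,9]=6  [6,7,8,9]=3
  size 5 → [0,4,5,8,9]=6  [0,5,6,7,9]=6  [0,5,7,8,9]=12  [1,3,6,7,9]=1  [2,4,5,8,9]=4  [2,4,7,8,9]=4  [3,5,6,7,9]=4  [3,6,7,8,9]=4  [4,5,7,8,9]=12  [4,6,7,8,9]=6  [5,6,7,8,9]=12
  size 6 → [0,2,4,5,8,9]=10  [0,3,5,6,7,9]=10  [0,4,5,7,8,9]=30  [0,5,6,7,8,9]=30  [1,3,5,6,7,9]=5  [1,3,6,7,8,9]=5  [2,4,5,7,8,9]=20  [2,4,6,7,8,9]=10  [3,4,6,7,8,9]=10  [3,5,6,7,8,9]=20  [4,5,6,7,8,9]=30
  size 7 → [0,1,3,5,6,7,9]=15  [0,2,4,5,7,8,9]=60  [0,3,5,6,7,8,9]=60  [0,4,5,6,7,8,9]=90  [1,3,4,6,7,8,9]=15  [1,3,5,6,7,8,9]=30  [2,3,4,6,7,8,9]=20  [2,4,5,6,7,8,9]=60  [3,4,5,6,7,8,9]=60
  size 8 → [0,1,3,5,6,7,8,9]=105  [0,2,4,5,6,7,8,9]=210  [0,3,4,5,6,7,8,9]=210  [1,2,3,4,6,7,8,9]=35  [1,3,4,5,6,7,8,9]=105  [2,3,4,5,6,7,8,9]=140
  first=0(p) contributes 280
  first=1(t) contributes 560
  first=2(s) contributes 420
|[w]| = 1260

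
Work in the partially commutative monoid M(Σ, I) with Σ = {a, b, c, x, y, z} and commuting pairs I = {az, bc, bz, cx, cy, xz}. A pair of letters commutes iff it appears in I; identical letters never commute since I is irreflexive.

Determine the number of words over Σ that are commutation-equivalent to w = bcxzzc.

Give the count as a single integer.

piece 0:b — minimal
piece 1:c — minimal
piece 2:x rests on {0:b}
piece 3:z rests on {1:c}
piece 4:z rests on {3:z}
piece 5:c rests on {4:z}
minimal pieces: {0:b, 1:c}
ways to finish when only these pieces remain (= sum over removing one remaining piece with nothing left below it):
  1 left: {2}→1  {5}→1
  2 left: {0,2}→1  {2,5}→2  {4,5}→1
  3 left: {0,2,5}→3  {2,4,5}→3  {3,4,5}→1
  4 left: {0,2,4,5}→6  {1,3,4,5}→1  {2,3,4,5}→4
  placing 0:b first → 5 extensions
  placing 1:c first → 10 extensions
total linear extensions = 15

15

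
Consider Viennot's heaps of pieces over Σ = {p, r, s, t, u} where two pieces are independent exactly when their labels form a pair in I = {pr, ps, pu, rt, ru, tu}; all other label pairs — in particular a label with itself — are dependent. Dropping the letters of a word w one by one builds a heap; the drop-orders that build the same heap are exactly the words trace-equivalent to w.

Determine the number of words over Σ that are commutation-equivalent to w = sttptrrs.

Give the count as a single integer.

15

piece 0:s — minimal
piece 1:t rests on {0:s}
piece 2:t rests on {1:t}
piece 3:p rests on {2:t}
piece 4:t rests on {3:p}
piece 5:r rests on {0:s}
piece 6:r rests on {5:r}
piece 7:s rests on {4:t, 6:r}
minimal pieces: {0:s}
ways to finish when only these pieces remain (= sum over removing one remaining piece with nothing left below it):
  1 left: {7}→1
  2 left: {4,7}→1  {6,7}→1
  3 left: {3,4,7}→1  {4,6,7}→2  {5,6,7}→1
  4 left: {2,3,4,7}→1  {3,4,6,7}→3  {4,5,6,7}→3
  5 left: {1,2,3,4,7}→1  {2,3,4,6,7}→4  {3,4,5,6,7}→6
  6 left: {1,2,3,4,6,7}→5  {2,3,4,5,6,7}→10
  placing 0:s first → 15 extensions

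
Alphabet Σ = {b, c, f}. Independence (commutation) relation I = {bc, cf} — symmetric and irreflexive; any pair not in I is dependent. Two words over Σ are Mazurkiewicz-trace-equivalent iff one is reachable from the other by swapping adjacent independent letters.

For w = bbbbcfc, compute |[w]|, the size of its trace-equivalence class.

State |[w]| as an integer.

#0=b has no predecessor
#1=b depends on [0:b]
#2=b depends on [1:b]
#3=b depends on [2:b]
#4=c has no predecessor
#5=f depends on [3:b]
#6=c depends on [4:c]
sources: [0:b, 4:c]
N(rest) = Σ N(rest − s) over sources s of rest; N(one piece) = 1:
  size 1 → [5]=1  [6]=1
  size 2 → [3,5]=1  [4,6]=1  [5,6]=2
  size 3 → [2,3,5]=1  [3,5,6]=3  [4,5,6]=3
  size 4 → [1,2,3,5]=1  [2,3,5,6]=4  [3,4,5,6]=6
  size 5 → [0,1,2,3,5]=1  [1,2,3,5,6]=5  [2,3,4,5,6]=10
  first=0(b) contributes 15
  first=4(c) contributes 6
|[w]| = 21

21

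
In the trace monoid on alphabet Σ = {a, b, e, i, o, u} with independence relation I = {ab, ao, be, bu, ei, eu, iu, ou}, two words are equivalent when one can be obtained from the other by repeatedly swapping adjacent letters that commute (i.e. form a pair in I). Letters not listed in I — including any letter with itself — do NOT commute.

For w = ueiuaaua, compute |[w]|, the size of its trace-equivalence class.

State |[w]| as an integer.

drop 0:u onto floor
drop 1:e onto floor
drop 2:i onto floor
drop 3:u onto {0:u}
drop 4:a onto {1:e, 2:i, 3:u}
drop 5:a onto {4:a}
drop 6:u onto {5:a}
drop 7:a onto {6:u}
ground layer = {0:u, 1:e, 2:i}
drop-orders for the pieces not yet dropped (sum over which currently-grounded one goes next):
  1 to go: {7} 1
  2 to go: {6,7} 1
  3 to go: {5,6,7} 1
  4 to go: {4,5,6,7} 1
  5 to go: {1,4,5,6,7} 1  {2,4,5,6,7} 1  {3,4,5,6,7} 1
  6 to go: {0,3,4,5,6,7} 1  {1,2,4,5,6,7} 2  {1,3,4,5,6,7} 2  {2,3,4,5,6,7} 2
  if 0:u drops first: 6 orders
  if 1:e drops first: 3 orders
  if 2:i drops first: 3 orders
heap linearizations: 12

12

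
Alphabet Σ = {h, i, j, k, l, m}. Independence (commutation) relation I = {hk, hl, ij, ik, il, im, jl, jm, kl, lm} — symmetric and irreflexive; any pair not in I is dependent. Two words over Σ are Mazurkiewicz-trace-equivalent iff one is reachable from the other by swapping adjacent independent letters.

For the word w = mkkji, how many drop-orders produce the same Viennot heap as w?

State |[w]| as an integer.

piece 0:m — minimal
piece 1:k rests on {0:m}
piece 2:k rests on {1:k}
piece 3:j rests on {2:k}
piece 4:i — minimal
minimal pieces: {0:m, 4:i}
ways to finish when only these pieces remain (= sum over removing one remaining piece with nothing left below it):
  1 left: {3}→1  {4}→1
  2 left: {2,3}→1  {3,4}→2
  3 left: {1,2,3}→1  {2,3,4}→3
  placing 0:m first → 4 extensions
  placing 4:i first → 1 extensions
total linear extensions = 5

5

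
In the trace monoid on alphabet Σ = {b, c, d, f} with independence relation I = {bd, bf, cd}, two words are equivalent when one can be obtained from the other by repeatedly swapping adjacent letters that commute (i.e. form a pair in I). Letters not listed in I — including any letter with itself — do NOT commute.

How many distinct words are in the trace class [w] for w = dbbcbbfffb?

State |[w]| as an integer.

95

0(d) covers ∅
1(b) covers ∅
2(b) covers 1:b
3(c) covers 2:b
4(b) covers 3:c
5(b) covers 4:b
6(f) covers 0:d, 3:c
7(f) covers 6:f
8(f) covers 7:f
9(b) covers 5:b
floor of heap: 0:d, 1:b
completions by unplaced set U, small U first (add the entries for U minus each lowest piece of U):
  |U|=1: {8}:1  {9}:1
  |U|=2: {5,9}:1  {7,8}:1  {8,9}:2
  |U|=3: {4,5,9}:1  {5,8,9}:3  {6,7,8}:1  {7,8,9}:3
  |U|=4: {0,6,7,8}:1  {4,5,8,9}:4  {5,7,8,9}:6  {6,7,8,9}:4
  |U|=5: {0,6,7,8,9}:5  {4,5,7,8,9}:10  {5,6,7,8,9}:10
  |U|=6: {0,5,6,7,8,9}:15  {4,5,6,7,8,9}:20
  |U|=7: {0,4,5,6,7,8,9}:35  {3,4,5,6,7,8,9}:20
  |U|=8: {0,3,4,5,6,7,8,9}:55  {2,3,4,5,6,7,8,9}:20
  start at 0(d): 20
  start at 1(b): 75
sum over floor = 95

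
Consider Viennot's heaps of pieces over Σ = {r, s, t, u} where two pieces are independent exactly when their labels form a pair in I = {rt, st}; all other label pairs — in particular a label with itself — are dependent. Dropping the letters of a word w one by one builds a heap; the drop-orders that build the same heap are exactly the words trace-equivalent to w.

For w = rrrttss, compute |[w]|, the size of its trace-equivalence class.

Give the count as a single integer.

drop 0:r onto floor
drop 1:r onto {0:r}
drop 2:r onto {1:r}
drop 3:t onto floor
drop 4:t onto {3:t}
drop 5:s onto {2:r}
drop 6:s onto {5:s}
ground layer = {0:r, 3:t}
drop-orders for the pieces not yet dropped (sum over which currently-grounded one goes next):
  1 to go: {4} 1  {6} 1
  2 to go: {3,4} 1  {4,6} 2  {5,6} 1
  3 to go: {2,5,6} 1  {3,4,6} 3  {4,5,6} 3
  4 to go: {1,2,5,6} 1  {2,4,5,6} 4  {3,4,5,6} 6
  5 to go: {0,1,2,5,6} 1  {1,2,4,5,6} 5  {2,3,4,5,6} 10
  if 0:r drops first: 15 orders
  if 3:t drops first: 6 orders
heap linearizations: 21

21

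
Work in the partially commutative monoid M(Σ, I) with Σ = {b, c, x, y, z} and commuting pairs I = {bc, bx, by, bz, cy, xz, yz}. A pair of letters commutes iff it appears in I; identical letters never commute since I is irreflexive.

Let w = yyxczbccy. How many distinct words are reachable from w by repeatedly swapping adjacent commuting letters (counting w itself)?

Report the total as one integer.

piece 0:y — minimal
piece 1:y rests on {0:y}
piece 2:x rests on {1:y}
piece 3:c rests on {2:x}
piece 4:z rests on {3:c}
piece 5:b — minimal
piece 6:c rests on {4:z}
piece 7:c rests on {6:c}
piece 8:y rests on {2:x}
minimal pieces: {0:y, 5:b}
ways to finish when only these pieces remain (= sum over removing one remaining piece with nothing left below it):
  1 left: {5}→1  {7}→1  {8}→1
  2 left: {5,7}→2  {5,8}→2  {6,7}→1  {7,8}→2
  3 left: {4,6,7}→1  {5,6,7}→3  {5,7,8}→6  {6,7,8}→3
  4 left: {3,4,6,7}→1  {4,5,6,7}→4  {4,6,7,8}→4  {5,6,7,8}→12
  5 left: {3,4,5,6,7}→5  {3,4,6,7,8}→5  {4,5,6,7,8}→20
  6 left: {2,3,4,6,7,8}→5  {3,4,5,6,7,8}→30
  7 left: {1,2,3,4,6,7,8}→5  {2,3,4,5,6,7,8}→35
  placing 0:y first → 40 extensions
  placing 5:b first → 5 extensions
total linear extensions = 45

45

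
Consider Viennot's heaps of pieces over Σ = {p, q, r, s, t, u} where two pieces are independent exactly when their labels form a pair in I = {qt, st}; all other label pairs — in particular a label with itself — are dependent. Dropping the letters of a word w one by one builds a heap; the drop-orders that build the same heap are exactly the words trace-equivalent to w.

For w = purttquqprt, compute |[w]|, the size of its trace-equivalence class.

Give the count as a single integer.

3

piece 0:p — minimal
piece 1:u rests on {0:p}
piece 2:r rests on {1:u}
piece 3:t rests on {2:r}
piece 4:t rests on {3:t}
piece 5:q rests on {2:r}
piece 6:u rests on {4:t, 5:q}
piece 7:q rests on {6:u}
piece 8:p rests on {7:q}
piece 9:r rests on {8:p}
piece 10:t rests on {9:r}
minimal pieces: {0:p}
ways to finish when only these pieces remain (= sum over removing one remaining piece with nothing left below it):
  1 left: {10}→1
  2 left: {9,10}→1
  3 left: {8,9,10}→1
  4 left: {7,8,9,10}→1
  5 left: {6,7,8,9,10}→1
  6 left: {4,6,7,8,9,10}→1  {5,6,7,8,9,10}→1
  7 left: {3,4,6,7,8,9,10}→1  {4,5,6,7,8,9,10}→2
  8 left: {3,4,5,6,7,8,9,10}→3
  9 left: {2,3,4,5,6,7,8,9,10}→3
  placing 0:p first → 3 extensions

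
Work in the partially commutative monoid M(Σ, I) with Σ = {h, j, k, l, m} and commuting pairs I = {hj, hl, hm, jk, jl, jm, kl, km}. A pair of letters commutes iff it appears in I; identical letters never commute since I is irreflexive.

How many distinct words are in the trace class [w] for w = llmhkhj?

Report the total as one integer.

140

#0=l has no predecessor
#1=l depends on [0:l]
#2=m depends on [1:l]
#3=h has no predecessor
#4=k depends on [3:h]
#5=h depends on [4:k]
#6=j has no predecessor
sources: [0:l, 3:h, 6:j]
N(rest) = Σ N(rest − s) over sources s of rest; N(one piece) = 1:
  size 1 → [2]=1  [5]=1  [6]=1
  size 2 → [1,2]=1  [2,5]=2  [2,6]=2  [4,5]=1  [5,6]=2
  size 3 → [0,1,2]=1  [1,2,5]=3  [1,2,6]=3  [2,4,5]=3  [2,5,6]=6  [3,4,5]=1  [4,5,6]=3
  size 4 → [0,1,2,5]=4  [0,1,2,6]=4  [1,2,4,5]=6  [1,2,5,6]=12  [2,3,4,5]=4  [2,4,5,6]=12  [3,4,5,6]=4
  size 5 → [0,1,2,4,5]=10  [0,1,2,5,6]=20  [1,2,3,4,5]=10  [1,2,4,5,6]=30  [2,3,4,5,6]=20
  first=0(l) contributes 60
  first=3(h) contributes 60
  first=6(j) contributes 20
|[w]| = 140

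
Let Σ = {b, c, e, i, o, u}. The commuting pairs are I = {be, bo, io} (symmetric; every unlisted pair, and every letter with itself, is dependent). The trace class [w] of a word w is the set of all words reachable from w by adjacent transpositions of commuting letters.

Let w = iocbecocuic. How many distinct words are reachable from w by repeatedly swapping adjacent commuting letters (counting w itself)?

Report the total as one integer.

0(i) covers ∅
1(o) covers ∅
2(c) covers 0:i, 1:o
3(b) covers 2:c
4(e) covers 2:c
5(c) covers 3:b, 4:e
6(o) covers 5:c
7(c) covers 6:o
8(u) covers 7:c
9(i) covers 8:u
10(c) covers 9:i
floor of heap: 0:i, 1:o
completions by unplaced set U, small U first (add the entries for U minus each lowest piece of U):
  |U|=1: {10}:1
  |U|=2: {9,10}:1
  |U|=3: {8,9,10}:1
  |U|=4: {7,8,9,10}:1
  |U|=5: {6,7,8,9,10}:1
  |U|=6: {5,6,7,8,9,10}:1
  |U|=7: {3,5,6,7,8,9,10}:1  {4,5,6,7,8,9,10}:1
  |U|=8: {3,4,5,6,7,8,9,10}:2
  |U|=9: {2,3,4,5,6,7,8,9,10}:2
  start at 0(i): 2
  start at 1(o): 2
sum over floor = 4

4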